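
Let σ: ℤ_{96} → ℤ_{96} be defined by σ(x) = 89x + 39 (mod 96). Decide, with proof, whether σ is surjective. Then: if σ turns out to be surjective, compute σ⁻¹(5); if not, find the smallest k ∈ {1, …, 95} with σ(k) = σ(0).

46

Recall that σ is surjective if every y in the codomain equals σ(x) for some x in the domain.
Since gcd(89, 96) = 1, 89 is invertible modulo 96. Euclid's algorithm: 96 = 1·89 + 7, 89 = 12·7 + 5, 7 = 1·5 + 2, 5 = 2·2 + 1; back-substituting gives 1 = 41·89 − 38·96, so 89⁻¹ ≡ 41 (mod 96).
Then y ↦ 41(y − 39) is a two-sided inverse to σ, so every y ∈ ℤ_{96} has a preimage.
Hence σ is surjective.
Since σ is surjective, we compute σ⁻¹(5): solve 89x + 39 ≡ 5 (mod 96), i.e. 89x ≡ 62 (mod 96).
Multiplying by 89⁻¹ = 41 gives x ≡ 41·62 = 2542 = 26·96 + 46 ≡ 46 (mod 96).
Check: σ(46) = 89·46 + 39 = 4133 = 43·96 + 5 ≡ 5 (mod 96).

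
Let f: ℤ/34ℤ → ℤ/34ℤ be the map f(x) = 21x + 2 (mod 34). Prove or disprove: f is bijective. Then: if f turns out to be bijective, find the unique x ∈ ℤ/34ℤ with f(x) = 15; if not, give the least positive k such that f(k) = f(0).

33

If f(s) = f(t), then 21s ≡ 21t (mod 34). Because gcd(21, 34) = 1, we may cancel 21 to get s ≡ t (mod 34).
We now compute 21⁻¹ mod 34 explicitly. Euclid's algorithm: 34 = 1·21 + 13, 21 = 1·13 + 8, 13 = 1·8 + 5, 8 = 1·5 + 3, 5 = 1·3 + 2, 3 = 1·2 + 1; back-substituting gives 1 = 13·21 − 8·34, so 21⁻¹ ≡ 13 (mod 34).
Then y ↦ 13(y − 2) is a two-sided inverse to f, so every y ∈ ℤ/34ℤ has a preimage.
Thus f is bijective.
Since f is bijective, we compute f⁻¹(15): solve 21x + 2 ≡ 15 (mod 34), i.e. 21x ≡ 13 (mod 34).
Multiplying by 21⁻¹ = 13 gives x ≡ 13·13 = 169 = 4·34 + 33 ≡ 33 (mod 34).
Check: f(33) = 21·33 + 2 = 695 = 20·34 + 15 ≡ 15 (mod 34).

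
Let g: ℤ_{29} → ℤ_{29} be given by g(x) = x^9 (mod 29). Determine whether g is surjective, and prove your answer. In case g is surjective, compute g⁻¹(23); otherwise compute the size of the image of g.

20

Since 29 is prime, the nonzero elements of ℤ_{29} form a cyclic group of order 28.
As gcd(9, 28) = 1, raising to the 9th power is a bijection on this group: if a^9 ≡ b^9 then (ab^{−1})^9 = 1, and the only element of order dividing gcd(9, 28) = 1 is 1, so a = b.
With g(0) = 0 this makes g injective on all of ℤ_{29}, hence bijective (finite equal-size domain and codomain). In particular g is surjective.
Since g is surjective, we find the preimage of 23. The inverse of x ↦ x^9 on (ℤ_{29})^× is x ↦ x^25, because 9·25 = 225 = 8·28 + 1 ≡ 1 (mod 28) and x^{28} = 1 for x ≠ 0 (Fermat). So g⁻¹(23) = 23^25 mod 29.
Repeated squaring mod 29: 23^1 ≡ 23, 23^2 ≡ 23² = 529 ≡ 7, 23^4 ≡ 7² = 49 ≡ 20, 23^8 ≡ 20² = 400 ≡ 23, 23^16 ≡ 23² = 529 ≡ 7. Since 25 = 16 + 8 + 1, 23^25 ≡ 7·23·23: 7·23 = 161 ≡ 16, then 16·23 = 368 ≡ 20. So 23^25 ≡ 20 (mod 29).
Hence g⁻¹(23) = 20.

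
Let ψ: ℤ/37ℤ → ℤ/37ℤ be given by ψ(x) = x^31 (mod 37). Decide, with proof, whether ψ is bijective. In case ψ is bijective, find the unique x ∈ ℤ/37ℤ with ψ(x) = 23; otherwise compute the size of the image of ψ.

Since 37 is prime, the nonzero elements of ℤ/37ℤ form a cyclic group of order 36.
As gcd(31, 36) = 1, raising to the 31st power is a bijection on this group: if x_1^31 ≡ x_2^31 then (x_1x_2^{−1})^31 = 1, and the only element of order dividing gcd(31, 36) = 1 is 1, so x_1 = x_2.
With ψ(0) = 0 this makes ψ injective on all of ℤ/37ℤ, hence bijective (finite equal-size domain and codomain). In particular ψ is bijective.
Since ψ is bijective, we find the preimage of 23. The inverse of x ↦ x^31 on (ℤ/37ℤ)^× is x ↦ x^7, because 31·7 = 217 = 6·36 + 1 ≡ 1 (mod 36) and x^{36} = 1 for x ≠ 0 (Fermat). So ψ⁻¹(23) = 23^7 mod 37.
Repeated squaring mod 37: 23^1 ≡ 23, 23^2 ≡ 23² = 529 ≡ 11, 23^4 ≡ 11² = 121 ≡ 10. Since 7 = 4 + 2 + 1, 23^7 ≡ 10·11·23: 10·11 = 110 ≡ 36, then 36·23 = 828 ≡ 14. So 23^7 ≡ 14 (mod 37).
Hence ψ⁻¹(23) = 14.

14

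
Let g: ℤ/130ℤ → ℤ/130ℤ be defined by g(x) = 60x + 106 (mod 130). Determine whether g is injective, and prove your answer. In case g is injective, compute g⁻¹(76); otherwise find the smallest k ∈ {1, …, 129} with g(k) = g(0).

13

Recall that g is injective if g(x_1) = g(x_2) implies x_1 = x_2.
We have gcd(60, 130) = 10 > 1. Taking x_1 = 0 and x_2 = 13: g(0) = 106 and g(13) = 60·13 + 106 = 886 ≡ 106 (mod 130).
So g(0) = g(13) while 0 ≠ 13, so g is not injective.
Since g is not injective, we find the least positive k with g(k) = g(0): this means 60k ≡ 0 (mod 130), i.e. 130 ∣ 60k. Since gcd(60, 130) = 10, dividing through by 10 this holds exactly when 13 ∣ 6k, and as gcd(6, 13) = 1, exactly when 13 ∣ k.
The smallest positive such k is 13.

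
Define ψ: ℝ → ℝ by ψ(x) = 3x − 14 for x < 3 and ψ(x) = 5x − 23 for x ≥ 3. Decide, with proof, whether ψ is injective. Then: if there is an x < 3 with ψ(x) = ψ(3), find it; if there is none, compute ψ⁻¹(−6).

Both pieces are strictly increasing (slopes 3 and 5), so each is injective on its own interval.
The left piece maps (−∞, 3) onto (−∞, −5); the right piece maps [3, ∞) onto [−8, ∞).
These images overlap. In particular ψ(3) = −8 (right piece), and solving 3x − 14 = −8 on the left piece gives x = 2 < 3.
So ψ(2) = ψ(3) with 2 ≠ 3, and ψ is not injective. This x = 2 is the requested value below 3.

2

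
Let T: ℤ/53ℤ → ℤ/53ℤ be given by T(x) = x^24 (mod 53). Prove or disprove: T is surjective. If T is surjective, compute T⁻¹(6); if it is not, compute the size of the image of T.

14

T(2): Repeated squaring mod 53: 2^1 ≡ 2, 2^2 ≡ 2² = 4, 2^4 ≡ 4² = 16, 2^8 ≡ 16² = 256 ≡ 44, 2^16 ≡ 44² = 1936 ≡ 28. Since 24 = 16 + 8, 2^24 ≡ 28·44: 28·44 = 1232 ≡ 13. So 2^24 ≡ 13 (mod 53).
T(7): Repeated squaring mod 53: 7^1 ≡ 7, 7^2 ≡ 7² = 49, 7^4 ≡ 49² = 2401 ≡ 16, 7^8 ≡ 16² = 256 ≡ 44, 7^16 ≡ 44² = 1936 ≡ 28. Since 24 = 16 + 8, 7^24 ≡ 28·44: 28·44 = 1232 ≡ 13. So 7^24 ≡ 13 (mod 53).
So T(2) = T(7) = 13 while 2 ≠ 7, thus T is not injective.
A non-injective map from the 53-element set ℤ/53ℤ to itself takes at most 52 distinct values, so it cannot be surjective. So T is not surjective.
Since T is not surjective, we determine |image(T)|. Computing x^24 mod 53 for each x (by repeated squaring, reducing mod 53 at every step), the values T(0), T(1), …, T(52) are: 0, 1, 13, 47, 10, 36, 28, 13, 24, 36, 44, 46, 46, 16, 10, 49, 47, 42, 44, 16, 42, 28, 15, 1, 15, 24, 49, 49, 24, 15, 1, 15, 28, 42, 16, 44, 42, 47, 49, 10, 16, 46, 46, 44, 36, 24, 13, 28, 36, 10, 47, 13, 1.
The distinct values are {0, 1, 10, 13, 15, 16, 24, 28, 36, 42, 44, 46, 47, 49}; there are 14 of them.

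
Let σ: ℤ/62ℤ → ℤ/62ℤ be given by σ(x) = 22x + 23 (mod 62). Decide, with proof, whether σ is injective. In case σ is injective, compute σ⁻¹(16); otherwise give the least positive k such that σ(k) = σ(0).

31

We have gcd(22, 62) = 2 > 1. Taking a = 0 and b = 31: σ(0) = 23 and σ(31) = 22·31 + 23 = 705 ≡ 23 (mod 62).
So σ(0) = σ(31) while 0 ≠ 31, so σ is not injective.
Since σ is not injective, we find the least positive k with σ(k) = σ(0): this means 22k ≡ 0 (mod 62), i.e. 62 ∣ 22k. Since gcd(22, 62) = 2, dividing through by 2 this holds exactly when 31 ∣ 11k, and as gcd(11, 31) = 1, exactly when 31 ∣ k.
The smallest positive such k is 31.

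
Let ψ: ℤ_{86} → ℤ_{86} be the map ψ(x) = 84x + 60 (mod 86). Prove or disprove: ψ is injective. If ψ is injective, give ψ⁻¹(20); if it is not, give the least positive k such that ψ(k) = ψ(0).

Recall that ψ is injective when ψ(s) = ψ(t) forces s = t.
We have gcd(84, 86) = 2 > 1. Taking s = 0 and t = 43: ψ(0) = 60 and ψ(43) = 84·43 + 60 = 3672 ≡ 60 (mod 86).
So ψ(0) = ψ(43) while 0 ≠ 43, thus ψ is not injective.
Since ψ is not injective, we find the least positive k with ψ(k) = ψ(0): this means 84k ≡ 0 (mod 86), i.e. 86 ∣ 84k. Since gcd(84, 86) = 2, dividing through by 2 this holds exactly when 43 ∣ 42k, and as gcd(42, 43) = 1, exactly when 43 ∣ k.
The smallest positive such k is 43.

43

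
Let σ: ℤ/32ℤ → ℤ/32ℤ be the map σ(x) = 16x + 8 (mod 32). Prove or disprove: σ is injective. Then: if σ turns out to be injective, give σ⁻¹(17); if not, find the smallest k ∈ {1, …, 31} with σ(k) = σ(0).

We have gcd(16, 32) = 16 > 1. Taking a = 0 and b = 2: σ(0) = 8 and σ(2) = 16·2 + 8 = 40 ≡ 8 (mod 32).
So σ(0) = σ(2) while 0 ≠ 2, thus σ is not injective.
Since σ is not injective, we find the least positive k with σ(k) = σ(0): this means 16k ≡ 0 (mod 32), i.e. 32 ∣ 16k. Since gcd(16, 32) = 16, dividing through by 16 this holds exactly when 2 ∣ k.
The smallest positive such k is 2.

2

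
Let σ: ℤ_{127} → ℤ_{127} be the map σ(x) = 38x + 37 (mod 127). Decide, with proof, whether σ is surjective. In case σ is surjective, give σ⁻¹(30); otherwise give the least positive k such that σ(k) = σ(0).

Recall that surjectivity means every element of the codomain has a preimage under σ.
Since gcd(38, 127) = 1, 38 is invertible modulo 127. Euclid's algorithm: 127 = 3·38 + 13, 38 = 2·13 + 12, 13 = 1·12 + 1; back-substituting gives 1 = 117·38 − 35·127, so 38⁻¹ ≡ 117 (mod 127).
Then y ↦ 117(y − 37) is a two-sided inverse to σ, so every y ∈ ℤ_{127} has a preimage.
Hence σ is surjective.
Since σ is surjective, we compute σ⁻¹(30): solve 38x + 37 ≡ 30 (mod 127), i.e. 38x ≡ 120 (mod 127).
Multiplying by 38⁻¹ = 117 gives x ≡ 117·120 = 14040 = 110·127 + 70 ≡ 70 (mod 127).
Check: σ(70) = 38·70 + 37 = 2697 = 21·127 + 30 ≡ 30 (mod 127).

70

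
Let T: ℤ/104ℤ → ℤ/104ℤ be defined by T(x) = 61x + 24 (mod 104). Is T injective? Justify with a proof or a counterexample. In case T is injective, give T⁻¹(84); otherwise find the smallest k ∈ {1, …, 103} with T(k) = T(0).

Suppose T(x_1) = T(x_2) in ℤ/104ℤ. Then 61x_1 + 24 ≡ 61x_2 + 24 (mod 104), hence 61(x_1 − x_2) ≡ 0 (mod 104).
Since gcd(61, 104) = 1, 61 is invertible modulo 104, hence x_1 − x_2 ≡ 0 (mod 104), i.e. x_1 = x_2.
Hence T is injective.
We now compute 61⁻¹ mod 104 explicitly. Euclid's algorithm: 104 = 1·61 + 43, 61 = 1·43 + 18, 43 = 2·18 + 7, 18 = 2·7 + 4, 7 = 1·4 + 3, 4 = 1·3 + 1; back-substituting gives 1 = 29·61 − 17·104, so 61⁻¹ ≡ 29 (mod 104).
Since T is injective, we compute T⁻¹(84): solve 61x + 24 ≡ 84 (mod 104), i.e. 61x ≡ 60 (mod 104).
Multiplying by 61⁻¹ = 29 gives x ≡ 29·60 = 1740 = 16·104 + 76 ≡ 76 (mod 104).
Check: T(76) = 61·76 + 24 = 4660 = 44·104 + 84 ≡ 84 (mod 104).

76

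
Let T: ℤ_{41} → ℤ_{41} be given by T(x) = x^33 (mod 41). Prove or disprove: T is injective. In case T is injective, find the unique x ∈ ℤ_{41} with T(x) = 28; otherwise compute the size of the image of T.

12

Since 41 is prime, the nonzero elements of ℤ_{41} form a cyclic group of order 40.
As gcd(33, 40) = 1, raising to the 33rd power is a bijection on this group: if x_1^33 ≡ x_2^33 then (x_1x_2^{−1})^33 = 1, and the only element of order dividing gcd(33, 40) = 1 is 1, so x_1 = x_2.
With T(0) = 0 this makes T injective on all of ℤ_{41}, hence bijective (finite equal-size domain and codomain). In particular T is injective.
Since T is injective, we find the preimage of 28. The inverse of x ↦ x^33 on (ℤ_{41})^× is x ↦ x^17, because 33·17 = 561 = 14·40 + 1 ≡ 1 (mod 40) and x^{40} = 1 for x ≠ 0 (Fermat). So T⁻¹(28) = 28^17 mod 41.
Repeated squaring mod 41: 28^1 ≡ 28, 28^2 ≡ 28² = 784 ≡ 5, 28^4 ≡ 5² = 25, 28^8 ≡ 25² = 625 ≡ 10, 28^16 ≡ 10² = 100 ≡ 18. Since 17 = 16 + 1, 28^17 ≡ 18·28: 18·28 = 504 ≡ 12. So 28^17 ≡ 12 (mod 41).
Hence T⁻¹(28) = 12.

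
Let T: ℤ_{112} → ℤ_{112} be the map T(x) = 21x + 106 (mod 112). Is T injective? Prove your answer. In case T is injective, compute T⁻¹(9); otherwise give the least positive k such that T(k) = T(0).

We have gcd(21, 112) = 7 > 1. Taking s = 0 and t = 16: T(0) = 106 and T(16) = 21·16 + 106 = 442 ≡ 106 (mod 112).
So T(0) = T(16) while 0 ≠ 16, so T is not injective.
Since T is not injective, we find the least positive k with T(k) = T(0): this means 21k ≡ 0 (mod 112), i.e. 112 ∣ 21k. Since gcd(21, 112) = 7, dividing through by 7 this holds exactly when 16 ∣ 3k, and as gcd(3, 16) = 1, exactly when 16 ∣ k.
The smallest positive such k is 16.

16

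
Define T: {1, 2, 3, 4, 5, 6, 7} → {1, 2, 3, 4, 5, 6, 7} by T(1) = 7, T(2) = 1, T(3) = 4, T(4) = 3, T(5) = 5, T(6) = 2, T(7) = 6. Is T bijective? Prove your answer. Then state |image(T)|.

7

The values 7, 1, 4, 3, 5, 2, 6 are a permutation of {1, 2, 3, 4, 5, 6, 7}: each element appears exactly once.
So T is injective and surjective, hence bijective.
The image of T is {1, 2, 3, 4, 5, 6, 7}, which has 7 elements.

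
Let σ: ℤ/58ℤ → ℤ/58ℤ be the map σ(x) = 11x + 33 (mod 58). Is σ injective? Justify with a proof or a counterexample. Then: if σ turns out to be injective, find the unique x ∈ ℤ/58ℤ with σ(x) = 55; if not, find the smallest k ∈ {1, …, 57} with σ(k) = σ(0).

2

Suppose σ(s) = σ(t) in ℤ/58ℤ. Then 11s + 33 ≡ 11t + 33 (mod 58), hence 11(s − t) ≡ 0 (mod 58).
Since gcd(11, 58) = 1, 11 is invertible modulo 58, hence s − t ≡ 0 (mod 58), i.e. s = t.
Therefore σ is injective.
We now compute 11⁻¹ mod 58 explicitly. Euclid's algorithm: 58 = 5·11 + 3, 11 = 3·3 + 2, 3 = 1·2 + 1; back-substituting gives 1 = 37·11 − 7·58, so 11⁻¹ ≡ 37 (mod 58).
Since σ is injective, we find σ⁻¹(55): we need 11x ≡ 55 − 33 ≡ 22 (mod 58). Using 11⁻¹ = 37: x ≡ 37·22 = 814 = 14·58 + 2, so x = 2.
Check: σ(2) = 11·2 + 33 = 55 ≡ 55 (mod 58).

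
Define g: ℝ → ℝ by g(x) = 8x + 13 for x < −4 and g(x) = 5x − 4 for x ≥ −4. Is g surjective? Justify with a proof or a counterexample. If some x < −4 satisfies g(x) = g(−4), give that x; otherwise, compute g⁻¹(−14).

Both pieces are strictly increasing (slopes 8 and 5), so each is injective on its own interval.
The left piece maps (−∞, −4) onto (−∞, −19); the right piece maps [−4, ∞) onto [−24, ∞).
The union (−∞, −19) ∪ [−24, ∞) covers ℝ, so g is surjective.
For the follow-up: the images overlap, so an x < −4 with g(x) = g(−4) exists. g(−4) = −24; solving 8x + 13 = −24 for x < −4 gives x = (−24 − 13)/8 = −37/8.

-37/8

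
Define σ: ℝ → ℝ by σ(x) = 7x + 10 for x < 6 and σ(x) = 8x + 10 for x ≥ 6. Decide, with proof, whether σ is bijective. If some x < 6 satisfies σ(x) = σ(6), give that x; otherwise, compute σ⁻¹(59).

Both pieces are strictly increasing (slopes 7 and 8), so each is injective on its own interval.
The left piece maps (−∞, 6) onto (−∞, 52); the right piece maps [6, ∞) onto [58, ∞).
The images leave a gap (52 has no preimage), so σ is not surjective, hence not bijective.
Because the two images are disjoint, no x < 6 has σ(x) = σ(6), so we compute σ⁻¹(59): 59 lies in [58, ∞), so solve 8x + 10 = 59: x = (59 − 10)/8 = 49/8.

49/8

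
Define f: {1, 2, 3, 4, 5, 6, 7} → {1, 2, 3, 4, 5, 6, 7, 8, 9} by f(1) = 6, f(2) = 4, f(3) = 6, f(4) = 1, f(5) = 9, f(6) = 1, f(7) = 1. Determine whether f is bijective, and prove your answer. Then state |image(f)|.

f(1) = 6 = f(3) with 1 ≠ 3, so f is not injective, hence not bijective.
The image of f is {1, 4, 6, 9}, which has 4 elements.

4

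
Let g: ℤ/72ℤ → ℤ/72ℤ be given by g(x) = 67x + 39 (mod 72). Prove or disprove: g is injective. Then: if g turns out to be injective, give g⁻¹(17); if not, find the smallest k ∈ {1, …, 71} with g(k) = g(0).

62

Suppose g(u) = g(v) in ℤ/72ℤ. Then 67u + 39 ≡ 67v + 39 (mod 72), thus 67(u − v) ≡ 0 (mod 72).
Since gcd(67, 72) = 1, 67 is invertible modulo 72, hence u − v ≡ 0 (mod 72), i.e. u = v.
So g is injective.
We now compute 67⁻¹ mod 72 explicitly. Euclid's algorithm: 72 = 1·67 + 5, 67 = 13·5 + 2, 5 = 2·2 + 1; back-substituting gives 1 = 43·67 − 40·72, so 67⁻¹ ≡ 43 (mod 72).
Since g is injective, we find g⁻¹(17): we need 67x ≡ 17 − 39 ≡ 50 (mod 72). Using 67⁻¹ = 43: x ≡ 43·50 = 2150 = 29·72 + 62, so x = 62.
Check: g(62) = 67·62 + 39 = 4193 = 58·72 + 17 ≡ 17 (mod 72).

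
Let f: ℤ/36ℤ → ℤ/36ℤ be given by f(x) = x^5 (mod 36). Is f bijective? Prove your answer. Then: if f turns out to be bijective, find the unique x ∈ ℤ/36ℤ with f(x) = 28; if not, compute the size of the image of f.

21

f(0) = 0^5 = 0.
f(6): Repeated squaring mod 36: 6^1 ≡ 6, 6^2 ≡ 6² = 36 ≡ 0, 6^4 ≡ 0² = 0. Since 5 = 4 + 1, 6^5 ≡ 0·6: 0·6 = 0. So 6^5 ≡ 0 (mod 36).
So f(0) = f(6) = 0 while 0 ≠ 6, thus f is not injective, hence not bijective.
Since f is not bijective, we determine |image(f)|. Computing x^5 mod 36 for each x (by repeated squaring, reducing mod 36 at every step), the values f(0), f(1), …, f(35) are: 0, 1, 32, 27, 16, 29, 0, 31, 8, 9, 28, 23, 0, 25, 20, 27, 4, 17, 0, 19, 32, 9, 16, 11, 0, 13, 8, 27, 28, 5, 0, 7, 20, 9, 4, 35.
The distinct values are {0, 1, 4, 5, 7, 8, 9, 11, 13, 16, 17, 19, 20, 23, 25, 27, 28, 29, 31, 32, 35}; there are 21 of them.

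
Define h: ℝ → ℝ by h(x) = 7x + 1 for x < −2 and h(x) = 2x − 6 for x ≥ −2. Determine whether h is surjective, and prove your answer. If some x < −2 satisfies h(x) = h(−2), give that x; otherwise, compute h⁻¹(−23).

Both pieces are strictly increasing (slopes 7 and 2), so each is injective on its own interval.
The left piece maps (−∞, −2) onto (−∞, −13); the right piece maps [−2, ∞) onto [−10, ∞).
The union (−∞, −13) ∪ [−10, ∞) omits the interval between −13 and −10; in particular −13 has no preimage. So h is not surjective.
Because the two images are disjoint, no x < −2 has h(x) = h(−2), so we compute h⁻¹(−23): −23 lies in (−∞, −13), so solve 7x + 1 = −23: x = (−23 − 1)/7 = −24/7.

-24/7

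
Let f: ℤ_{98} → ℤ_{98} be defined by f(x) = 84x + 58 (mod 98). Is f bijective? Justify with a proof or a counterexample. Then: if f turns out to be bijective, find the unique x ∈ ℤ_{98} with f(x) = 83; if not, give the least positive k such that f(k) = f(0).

We have gcd(84, 98) = 14 > 1. Taking x_1 = 0 and x_2 = 7: f(0) = 58 and f(7) = 84·7 + 58 = 646 ≡ 58 (mod 98).
So f(0) = f(7) while 0 ≠ 7, so f is not injective, hence not bijective.
Since f is not bijective, we find the least positive k with f(k) = f(0): this means 84k ≡ 0 (mod 98), i.e. 98 ∣ 84k. Since gcd(84, 98) = 14, dividing through by 14 this holds exactly when 7 ∣ 6k, and as gcd(6, 7) = 1, exactly when 7 ∣ k.
The smallest positive such k is 7.

7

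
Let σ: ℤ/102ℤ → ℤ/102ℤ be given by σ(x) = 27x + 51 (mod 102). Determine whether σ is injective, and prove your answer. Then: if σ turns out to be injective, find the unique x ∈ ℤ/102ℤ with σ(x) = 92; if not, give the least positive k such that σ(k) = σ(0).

We have gcd(27, 102) = 3 > 1. Taking u = 0 and v = 34: σ(0) = 51 and σ(34) = 27·34 + 51 = 969 ≡ 51 (mod 102).
So σ(0) = σ(34) while 0 ≠ 34, therefore σ is not injective.
Since σ is not injective, we find the least positive k with σ(k) = σ(0): this means 27k ≡ 0 (mod 102), i.e. 102 ∣ 27k. Since gcd(27, 102) = 3, dividing through by 3 this holds exactly when 34 ∣ 9k, and as gcd(9, 34) = 1, exactly when 34 ∣ k.
The smallest positive such k is 34.

34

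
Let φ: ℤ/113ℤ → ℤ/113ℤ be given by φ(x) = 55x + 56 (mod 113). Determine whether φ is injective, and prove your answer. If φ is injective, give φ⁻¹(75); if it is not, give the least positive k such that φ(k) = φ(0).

25

Recall that injectivity means: for all x_1, x_2 in the domain, φ(x_1) = φ(x_2) implies x_1 = x_2.
Suppose φ(x_1) = φ(x_2) in ℤ/113ℤ. Then 55x_1 + 56 ≡ 55x_2 + 56 (mod 113), therefore 55(x_1 − x_2) ≡ 0 (mod 113).
Since gcd(55, 113) = 1, 55 is invertible modulo 113, hence x_1 − x_2 ≡ 0 (mod 113), i.e. x_1 = x_2.
Therefore φ is injective.
We now compute 55⁻¹ mod 113 explicitly. Euclid's algorithm: 113 = 2·55 + 3, 55 = 18·3 + 1; back-substituting gives 1 = 37·55 − 18·113, so 55⁻¹ ≡ 37 (mod 113).
Since φ is injective, we find φ⁻¹(75): we need 55x ≡ 75 − 56 ≡ 19 (mod 113). Using 55⁻¹ = 37: x ≡ 37·19 = 703 = 6·113 + 25, so x = 25.
Check: φ(25) = 55·25 + 56 = 1431 = 12·113 + 75 ≡ 75 (mod 113).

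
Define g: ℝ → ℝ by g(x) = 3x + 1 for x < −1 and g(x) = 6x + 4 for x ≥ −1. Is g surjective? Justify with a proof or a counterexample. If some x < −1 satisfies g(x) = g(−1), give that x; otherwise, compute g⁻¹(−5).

-2

Both pieces are strictly increasing (slopes 3 and 6), so each is injective on its own interval.
The left piece maps (−∞, −1) onto (−∞, −2); the right piece maps [−1, ∞) onto [−2, ∞).
These images together cover ℝ, so g is surjective.
Because the two images are disjoint, no x < −1 has g(x) = g(−1), so we compute g⁻¹(−5): −5 lies in (−∞, −2), so solve 3x + 1 = −5: x = (−5 − 1)/3 = −2.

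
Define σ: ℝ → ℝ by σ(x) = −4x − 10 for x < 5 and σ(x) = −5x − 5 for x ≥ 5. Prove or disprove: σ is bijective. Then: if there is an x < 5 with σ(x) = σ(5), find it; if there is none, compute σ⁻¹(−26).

4

Both pieces are strictly decreasing (slopes −4 and −5), so each is injective on its own interval.
The left piece maps (−∞, 5) onto (−30, ∞); the right piece maps [5, ∞) onto (−∞, −30].
Since −30 = −30, the images partition ℝ: σ is injective and surjective, hence bijective.
Because the two images are disjoint, no x < 5 has σ(x) = σ(5), so we compute σ⁻¹(−26): −26 lies in (−30, ∞), so solve −4x − 10 = −26: x = (−26 + 10)/(−4) = 4.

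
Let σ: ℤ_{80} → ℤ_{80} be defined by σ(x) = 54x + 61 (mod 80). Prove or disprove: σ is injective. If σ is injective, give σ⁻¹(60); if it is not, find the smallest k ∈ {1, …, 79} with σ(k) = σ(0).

We have gcd(54, 80) = 2 > 1. Taking a = 0 and b = 40: σ(0) = 61 and σ(40) = 54·40 + 61 = 2221 ≡ 61 (mod 80).
So σ(0) = σ(40) while 0 ≠ 40, thus σ is not injective.
Since σ is not injective, we find the least positive k with σ(k) = σ(0): this means 54k ≡ 0 (mod 80), i.e. 80 ∣ 54k. Since gcd(54, 80) = 2, dividing through by 2 this holds exactly when 40 ∣ 27k, and as gcd(27, 40) = 1, exactly when 40 ∣ k.
The smallest positive such k is 40.

40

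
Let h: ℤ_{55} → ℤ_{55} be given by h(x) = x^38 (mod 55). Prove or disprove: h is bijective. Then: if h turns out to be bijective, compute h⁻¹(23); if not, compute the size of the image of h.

h(3): Repeated squaring mod 55: 3^1 ≡ 3, 3^2 ≡ 3² = 9, 3^4 ≡ 9² = 81 ≡ 26, 3^8 ≡ 26² = 676 ≡ 16, 3^16 ≡ 16² = 256 ≡ 36, 3^32 ≡ 36² = 1296 ≡ 31. Since 38 = 32 + 4 + 2, 3^38 ≡ 31·26·9: 31·26 = 806 ≡ 36, then 36·9 = 324 ≡ 49. So 3^38 ≡ 49 (mod 55).
h(8): Repeated squaring mod 55: 8^1 ≡ 8, 8^2 ≡ 8² = 64 ≡ 9, 8^4 ≡ 9² = 81 ≡ 26, 8^8 ≡ 26² = 676 ≡ 16, 8^16 ≡ 16² = 256 ≡ 36, 8^32 ≡ 36² = 1296 ≡ 31. Since 38 = 32 + 4 + 2, 8^38 ≡ 31·26·9: 31·26 = 806 ≡ 36, then 36·9 = 324 ≡ 49. So 8^38 ≡ 49 (mod 55).
So h(3) = h(8) = 49 while 3 ≠ 8, thus h is not injective, hence not bijective.
Since h is not bijective, we determine |image(h)|. Computing x^38 mod 55 for each x (by repeated squaring, reducing mod 55 at every step), the values h(0), h(1), …, h(54) are: 0, 1, 14, 49, 31, 15, 26, 9, 49, 36, 45, 11, 34, 14, 16, 20, 26, 4, 9, 16, 25, 1, 44, 34, 36, 5, 31, 4, 4, 31, 5, 36, 34, 44, 1, 25, 16, 9, 4, 26, 20, 16, 14, 34, 11, 45, 36, 49, 9, 26, 15, 31, 49, 14, 1.
The distinct values are {0, 1, 4, 5, 9, 11, 14, 15, 16, 20, 25, 26, 31, 34, 36, 44, 45, 49}; there are 18 of them.

18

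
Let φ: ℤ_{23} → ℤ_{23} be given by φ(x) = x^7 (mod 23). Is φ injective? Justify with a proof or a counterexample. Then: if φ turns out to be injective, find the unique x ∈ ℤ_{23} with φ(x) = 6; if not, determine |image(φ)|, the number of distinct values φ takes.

Since 23 is prime, the nonzero elements of ℤ_{23} form a cyclic group of order 22.
As gcd(7, 22) = 1, raising to the 7th power is a bijection on this group: if a^7 ≡ b^7 then (ab^{−1})^7 = 1, and the only element of order dividing gcd(7, 22) = 1 is 1, so a = b.
With φ(0) = 0 this makes φ injective on all of ℤ_{23}, hence bijective (finite equal-size domain and codomain). In particular φ is injective.
Since φ is injective, we find the preimage of 6. The inverse of x ↦ x^7 on (ℤ_{23})^× is x ↦ x^19, because 7·19 = 133 = 6·22 + 1 ≡ 1 (mod 22) and x^{22} = 1 for x ≠ 0 (Fermat). So φ⁻¹(6) = 6^19 mod 23.
Repeated squaring mod 23: 6^1 ≡ 6, 6^2 ≡ 6² = 36 ≡ 13, 6^4 ≡ 13² = 169 ≡ 8, 6^8 ≡ 8² = 64 ≡ 18, 6^16 ≡ 18² = 324 ≡ 2. Since 19 = 16 + 2 + 1, 6^19 ≡ 2·13·6: 2·13 = 26 ≡ 3, then 3·6 = 18. So 6^19 ≡ 18 (mod 23).
Hence φ⁻¹(6) = 18.

18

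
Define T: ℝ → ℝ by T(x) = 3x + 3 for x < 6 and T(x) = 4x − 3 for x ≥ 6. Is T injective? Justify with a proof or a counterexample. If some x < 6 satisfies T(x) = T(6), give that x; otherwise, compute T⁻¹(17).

Both pieces are strictly increasing (slopes 3 and 4), so each is injective on its own interval.
The left piece maps (−∞, 6) onto (−∞, 21); the right piece maps [6, ∞) onto [21, ∞).
These images are disjoint, so no value is attained by both pieces. Hence T is injective.
Because the two images are disjoint, no x < 6 has T(x) = T(6), so we compute T⁻¹(17): 17 lies in (−∞, 21), so solve 3x + 3 = 17: x = (17 − 3)/3 = 14/3.

14/3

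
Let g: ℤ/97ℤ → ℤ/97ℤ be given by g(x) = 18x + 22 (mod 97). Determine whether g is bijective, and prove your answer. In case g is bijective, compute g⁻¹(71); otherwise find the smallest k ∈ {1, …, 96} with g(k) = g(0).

62

If g(u) = g(v), then 18u ≡ 18v (mod 97). Because gcd(18, 97) = 1, we may cancel 18 to get u ≡ v (mod 97).
We now compute 18⁻¹ mod 97 explicitly. Euclid's algorithm: 97 = 5·18 + 7, 18 = 2·7 + 4, 7 = 1·4 + 3, 4 = 1·3 + 1; back-substituting gives 1 = 27·18 − 5·97, so 18⁻¹ ≡ 27 (mod 97).
For any y ∈ ℤ/97ℤ, x = 27(y − 22) mod 97 satisfies g(x) = 18·27(y − 22) + 22 ≡ y (since 18·27 ≡ 1 mod 97). So every y has a preimage.
Thus g is bijective.
Since g is bijective, we find g⁻¹(71): we need 18x ≡ 71 − 22 ≡ 49 (mod 97). Using 18⁻¹ = 27: x ≡ 27·49 = 1323 = 13·97 + 62, so x = 62.
Check: g(62) = 18·62 + 22 = 1138 = 11·97 + 71 ≡ 71 (mod 97).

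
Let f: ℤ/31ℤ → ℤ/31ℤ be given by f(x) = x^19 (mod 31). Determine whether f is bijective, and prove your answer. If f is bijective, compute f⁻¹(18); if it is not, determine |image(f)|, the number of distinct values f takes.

10

Since 31 is prime, the nonzero elements of ℤ/31ℤ form a cyclic group of order 30.
As gcd(19, 30) = 1, raising to the 19th power is a bijection on this group: if u^19 ≡ v^19 then (uv^{−1})^19 = 1, and the only element of order dividing gcd(19, 30) = 1 is 1, so u = v.
With f(0) = 0 this makes f injective on all of ℤ/31ℤ, hence bijective (finite equal-size domain and codomain). In particular f is bijective.
Since f is bijective, we find the preimage of 18. The inverse of x ↦ x^19 on (ℤ/31ℤ)^× is x ↦ x^19, because 19·19 = 361 = 12·30 + 1 ≡ 1 (mod 30) and x^{30} = 1 for x ≠ 0 (Fermat). So f⁻¹(18) = 18^19 mod 31.
Repeated squaring mod 31: 18^1 ≡ 18, 18^2 ≡ 18² = 324 ≡ 14, 18^4 ≡ 14² = 196 ≡ 10, 18^8 ≡ 10² = 100 ≡ 7, 18^16 ≡ 7² = 49 ≡ 18. Since 19 = 16 + 2 + 1, 18^19 ≡ 18·14·18: 18·14 = 252 ≡ 4, then 4·18 = 72 ≡ 10. So 18^19 ≡ 10 (mod 31).
Hence f⁻¹(18) = 10.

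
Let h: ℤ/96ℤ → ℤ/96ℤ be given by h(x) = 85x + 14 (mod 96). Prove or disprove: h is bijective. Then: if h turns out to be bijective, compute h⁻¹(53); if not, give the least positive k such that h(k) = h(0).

75

Suppose h(s) = h(t) in ℤ/96ℤ. Then 85s + 14 ≡ 85t + 14 (mod 96), therefore 85(s − t) ≡ 0 (mod 96).
Since gcd(85, 96) = 1, 85 is invertible modulo 96, thus s − t ≡ 0 (mod 96), i.e. s = t.
We now compute 85⁻¹ mod 96 explicitly. Euclid's algorithm: 96 = 1·85 + 11, 85 = 7·11 + 8, 11 = 1·8 + 3, 8 = 2·3 + 2, 3 = 1·2 + 1; back-substituting gives 1 = 61·85 − 54·96, so 85⁻¹ ≡ 61 (mod 96).
Then y ↦ 61(y − 14) is a two-sided inverse to h, so every y ∈ ℤ/96ℤ has a preimage.
Thus h is bijective.
Since h is bijective, we compute h⁻¹(53): solve 85x + 14 ≡ 53 (mod 96), i.e. 85x ≡ 39 (mod 96).
Multiplying by 85⁻¹ = 61 gives x ≡ 61·39 = 2379 = 24·96 + 75 ≡ 75 (mod 96).
Check: h(75) = 85·75 + 14 = 6389 = 66·96 + 53 ≡ 53 (mod 96).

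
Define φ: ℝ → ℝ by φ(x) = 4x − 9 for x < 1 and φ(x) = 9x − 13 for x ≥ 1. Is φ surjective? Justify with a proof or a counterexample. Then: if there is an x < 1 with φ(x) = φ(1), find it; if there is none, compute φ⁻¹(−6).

3/4

Both pieces are strictly increasing (slopes 4 and 9), so each is injective on its own interval.
The left piece maps (−∞, 1) onto (−∞, −5); the right piece maps [1, ∞) onto [−4, ∞).
The union (−∞, −5) ∪ [−4, ∞) omits the interval between −5 and −4; in particular −5 has no preimage. So φ is not surjective.
Because the two images are disjoint, no x < 1 has φ(x) = φ(1), so we compute φ⁻¹(−6): −6 lies in (−∞, −5), so solve 4x − 9 = −6: x = (−6 + 9)/4 = 3/4.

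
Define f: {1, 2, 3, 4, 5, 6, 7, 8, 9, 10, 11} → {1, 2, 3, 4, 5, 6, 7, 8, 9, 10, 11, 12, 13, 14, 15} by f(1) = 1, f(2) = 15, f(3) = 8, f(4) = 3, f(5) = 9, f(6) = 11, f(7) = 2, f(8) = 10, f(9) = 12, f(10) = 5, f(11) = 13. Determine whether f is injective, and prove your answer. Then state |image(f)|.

11

The values f(1), …, f(11) are 1, 15, 8, 3, 9, 11, 2, 10, 12, 5, 13 — all distinct.
So f(s) = f(t) only when s = t, and f is injective.
The image of f is {1, 2, 3, 5, 8, 9, 10, 11, 12, 13, 15}, which has 11 elements.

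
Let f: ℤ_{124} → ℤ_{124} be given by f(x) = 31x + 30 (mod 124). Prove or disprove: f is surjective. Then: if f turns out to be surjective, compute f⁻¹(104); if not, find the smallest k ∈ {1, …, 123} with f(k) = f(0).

Since gcd(31, 124) = 31, we have 31x ≡ 0 (mod 31) for all x, so f(x) ≡ 30 (mod 31).
But 0 ≢ 30 (mod 31), so 0 ∈ ℤ_{124} has no preimage. Therefore f is not surjective.
Since f is not surjective, we find the least positive k with f(k) = f(0): this means 31k ≡ 0 (mod 124), i.e. 124 ∣ 31k. Since gcd(31, 124) = 31, dividing through by 31 this holds exactly when 4 ∣ k.
The smallest positive such k is 4.

4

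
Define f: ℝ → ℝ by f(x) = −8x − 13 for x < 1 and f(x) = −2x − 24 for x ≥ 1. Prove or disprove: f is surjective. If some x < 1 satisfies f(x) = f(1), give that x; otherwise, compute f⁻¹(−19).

Both pieces are strictly decreasing (slopes −8 and −2), so each is injective on its own interval.
The left piece maps (−∞, 1) onto (−21, ∞); the right piece maps [1, ∞) onto (−∞, −26].
The union (−21, ∞) ∪ (−∞, −26] omits the interval between −21 and −26; in particular −21 has no preimage. So f is not surjective.
Because the two images are disjoint, no x < 1 has f(x) = f(1), so we compute f⁻¹(−19): −19 lies in (−21, ∞), so solve −8x − 13 = −19: x = (−19 + 13)/(−8) = 3/4.

3/4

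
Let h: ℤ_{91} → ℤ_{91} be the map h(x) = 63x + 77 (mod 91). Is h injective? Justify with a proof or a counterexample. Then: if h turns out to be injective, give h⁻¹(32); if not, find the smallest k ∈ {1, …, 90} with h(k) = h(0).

13

We have gcd(63, 91) = 7 > 1. Taking u = 0 and v = 13: h(0) = 77 and h(13) = 63·13 + 77 = 896 ≡ 77 (mod 91).
So h(0) = h(13) while 0 ≠ 13, so h is not injective.
Since h is not injective, we find the least positive k with h(k) = h(0): this means 63k ≡ 0 (mod 91), i.e. 91 ∣ 63k. Since gcd(63, 91) = 7, dividing through by 7 this holds exactly when 13 ∣ 9k, and as gcd(9, 13) = 1, exactly when 13 ∣ k.
The smallest positive such k is 13.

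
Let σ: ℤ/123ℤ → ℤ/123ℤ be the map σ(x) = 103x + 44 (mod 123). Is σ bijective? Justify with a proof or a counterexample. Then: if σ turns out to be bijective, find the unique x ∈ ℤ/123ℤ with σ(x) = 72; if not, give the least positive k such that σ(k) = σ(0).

97

By definition, σ is injective if σ(a) = σ(b) implies a = b.
Suppose σ(a) = σ(b) in ℤ/123ℤ. Then 103a + 44 ≡ 103b + 44 (mod 123), thus 103(a − b) ≡ 0 (mod 123).
Since gcd(103, 123) = 1, 103 is invertible modulo 123, so a − b ≡ 0 (mod 123), i.e. a = b.
We now compute 103⁻¹ mod 123 explicitly. Euclid's algorithm: 123 = 1·103 + 20, 103 = 5·20 + 3, 20 = 6·3 + 2, 3 = 1·2 + 1; back-substituting gives 1 = 43·103 − 36·123, so 103⁻¹ ≡ 43 (mod 123).
Then y ↦ 43(y − 44) is a two-sided inverse to σ, so every y ∈ ℤ/123ℤ has a preimage.
So σ is bijective.
Since σ is bijective, we find σ⁻¹(72): we need 103x ≡ 72 − 44 ≡ 28 (mod 123). Using 103⁻¹ = 43: x ≡ 43·28 = 1204 = 9·123 + 97, so x = 97.
Check: σ(97) = 103·97 + 44 = 10035 = 81·123 + 72 ≡ 72 (mod 123).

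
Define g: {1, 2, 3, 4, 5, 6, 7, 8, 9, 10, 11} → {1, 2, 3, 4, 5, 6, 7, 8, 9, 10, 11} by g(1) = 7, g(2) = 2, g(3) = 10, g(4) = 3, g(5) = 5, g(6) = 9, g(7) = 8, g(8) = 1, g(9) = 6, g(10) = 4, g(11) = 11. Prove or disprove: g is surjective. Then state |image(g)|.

11

Every element of the codomain has a preimage: 1 = g(8), 2 = g(2), 3 = g(4), 4 = g(10), 5 = g(5), 6 = g(9), 7 = g(1), 8 = g(7), 9 = g(6), 10 = g(3), 11 = g(11).
So g is surjective.
The image of g is {1, 2, 3, 4, 5, 6, 7, 8, 9, 10, 11}, which has 11 elements.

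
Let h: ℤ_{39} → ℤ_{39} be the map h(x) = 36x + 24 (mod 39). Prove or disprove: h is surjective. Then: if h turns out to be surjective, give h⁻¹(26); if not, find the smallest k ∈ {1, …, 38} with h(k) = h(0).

13

Since gcd(36, 39) = 3, we have 36x ≡ 0 (mod 3) for all x, so h(x) ≡ 0 (mod 3).
But 1 ≢ 0 (mod 3), so 1 ∈ ℤ_{39} has no preimage. Hence h is not surjective.
Since h is not surjective, we find the least positive k with h(k) = h(0): this means 36k ≡ 0 (mod 39), i.e. 39 ∣ 36k. Since gcd(36, 39) = 3, dividing through by 3 this holds exactly when 13 ∣ 12k, and as gcd(12, 13) = 1, exactly when 13 ∣ k.
The smallest positive such k is 13.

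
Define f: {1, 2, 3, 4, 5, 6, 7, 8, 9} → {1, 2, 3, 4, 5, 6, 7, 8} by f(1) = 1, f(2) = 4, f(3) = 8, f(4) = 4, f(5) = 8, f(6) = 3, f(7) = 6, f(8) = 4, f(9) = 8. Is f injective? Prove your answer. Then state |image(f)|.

5

f(2) = 4 = f(4) with 2 ≠ 4, so f is not injective.
The image of f is {1, 3, 4, 6, 8}, which has 5 elements.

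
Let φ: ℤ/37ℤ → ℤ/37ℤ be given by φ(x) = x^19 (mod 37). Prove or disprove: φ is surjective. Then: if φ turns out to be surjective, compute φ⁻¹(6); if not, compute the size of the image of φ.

Since 37 is prime, the nonzero elements of ℤ/37ℤ form a cyclic group of order 36.
As gcd(19, 36) = 1, raising to the 19th power is a bijection on this group: if s^19 ≡ t^19 then (st^{−1})^19 = 1, and the only element of order dividing gcd(19, 36) = 1 is 1, so s = t.
With φ(0) = 0 this makes φ injective on all of ℤ/37ℤ, hence bijective (finite equal-size domain and codomain). In particular φ is surjective.
Since φ is surjective, we find the preimage of 6. The inverse of x ↦ x^19 on (ℤ/37ℤ)^× is x ↦ x^19, because 19·19 = 361 = 10·36 + 1 ≡ 1 (mod 36) and x^{36} = 1 for x ≠ 0 (Fermat). So φ⁻¹(6) = 6^19 mod 37.
Repeated squaring mod 37: 6^1 ≡ 6, 6^2 ≡ 6² = 36, 6^4 ≡ 36² = 1296 ≡ 1, 6^8 ≡ 1² = 1, 6^16 ≡ 1² = 1. Since 19 = 16 + 2 + 1, 6^19 ≡ 1·36·6: 1·36 = 36, then 36·6 = 216 ≡ 31. So 6^19 ≡ 31 (mod 37).
Hence φ⁻¹(6) = 31.

31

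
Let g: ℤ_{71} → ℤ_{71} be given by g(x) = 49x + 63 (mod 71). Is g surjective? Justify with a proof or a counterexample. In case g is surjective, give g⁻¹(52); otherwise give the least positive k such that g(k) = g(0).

36

Since gcd(49, 71) = 1, 49 is invertible modulo 71. Euclid's algorithm: 71 = 1·49 + 22, 49 = 2·22 + 5, 22 = 4·5 + 2, 5 = 2·2 + 1; back-substituting gives 1 = 29·49 − 20·71, so 49⁻¹ ≡ 29 (mod 71).
Then y ↦ 29(y − 63) is a two-sided inverse to g, so every y ∈ ℤ_{71} has a preimage.
Thus g is surjective.
Since g is surjective, we compute g⁻¹(52): solve 49x + 63 ≡ 52 (mod 71), i.e. 49x ≡ 60 (mod 71).
Multiplying by 49⁻¹ = 29 gives x ≡ 29·60 = 1740 = 24·71 + 36 ≡ 36 (mod 71).
Check: g(36) = 49·36 + 63 = 1827 = 25·71 + 52 ≡ 52 (mod 71).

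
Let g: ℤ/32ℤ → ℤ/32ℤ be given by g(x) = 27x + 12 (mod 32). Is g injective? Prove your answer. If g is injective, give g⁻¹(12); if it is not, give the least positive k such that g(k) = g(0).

0

If g(a) = g(b), then 27a ≡ 27b (mod 32). Because gcd(27, 32) = 1, we may cancel 27 to get a ≡ b (mod 32).
Hence g is injective.
We now compute 27⁻¹ mod 32 explicitly. Euclid's algorithm: 32 = 1·27 + 5, 27 = 5·5 + 2, 5 = 2·2 + 1; back-substituting gives 1 = 19·27 − 16·32, so 27⁻¹ ≡ 19 (mod 32).
Since g is injective, we find g⁻¹(12): we need 27x ≡ 12 − 12 ≡ 0 (mod 32). Using 27⁻¹ = 19: x ≡ 19·0 = 0, so x = 0.
Check: g(0) = 27·0 + 12 = 12 ≡ 12 (mod 32).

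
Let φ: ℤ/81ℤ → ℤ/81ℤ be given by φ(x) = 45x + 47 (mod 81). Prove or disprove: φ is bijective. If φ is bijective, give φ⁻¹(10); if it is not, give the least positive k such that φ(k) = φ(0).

9

We have gcd(45, 81) = 9 > 1. Taking x_1 = 0 and x_2 = 9: φ(0) = 47 and φ(9) = 45·9 + 47 = 452 ≡ 47 (mod 81).
So φ(0) = φ(9) while 0 ≠ 9, so φ is not injective, hence not bijective.
Since φ is not bijective, we find the least positive k with φ(k) = φ(0): this means 45k ≡ 0 (mod 81), i.e. 81 ∣ 45k. Since gcd(45, 81) = 9, dividing through by 9 this holds exactly when 9 ∣ 5k, and as gcd(5, 9) = 1, exactly when 9 ∣ k.
The smallest positive such k is 9.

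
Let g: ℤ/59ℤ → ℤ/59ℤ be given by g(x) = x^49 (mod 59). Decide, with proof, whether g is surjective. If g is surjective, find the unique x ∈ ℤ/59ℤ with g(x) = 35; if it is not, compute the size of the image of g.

Since 59 is prime, the nonzero elements of ℤ/59ℤ form a cyclic group of order 58.
As gcd(49, 58) = 1, raising to the 49th power is a bijection on this group: if x_1^49 ≡ x_2^49 then (x_1x_2^{−1})^49 = 1, and the only element of order dividing gcd(49, 58) = 1 is 1, so x_1 = x_2.
With g(0) = 0 this makes g injective on all of ℤ/59ℤ, hence bijective (finite equal-size domain and codomain). In particular g is surjective.
Since g is surjective, we find the preimage of 35. The inverse of x ↦ x^49 on (ℤ/59ℤ)^× is x ↦ x^45, because 49·45 = 2205 = 38·58 + 1 ≡ 1 (mod 58) and x^{58} = 1 for x ≠ 0 (Fermat). So g⁻¹(35) = 35^45 mod 59.
Repeated squaring mod 59: 35^1 ≡ 35, 35^2 ≡ 35² = 1225 ≡ 45, 35^4 ≡ 45² = 2025 ≡ 19, 35^8 ≡ 19² = 361 ≡ 7, 35^16 ≡ 7² = 49, 35^32 ≡ 49² = 2401 ≡ 41. Since 45 = 32 + 8 + 4 + 1, 35^45 ≡ 41·7·19·35: 41·7 = 287 ≡ 51, then 51·19 = 969 ≡ 25, then 25·35 = 875 ≡ 49. So 35^45 ≡ 49 (mod 59).
Hence g⁻¹(35) = 49.

49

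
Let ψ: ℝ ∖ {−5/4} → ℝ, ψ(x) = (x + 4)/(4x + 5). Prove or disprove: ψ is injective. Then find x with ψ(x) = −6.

-34/25

Suppose ψ(x_1) = ψ(x_2). Cross-multiplying: (x_1 + 4)(4x_2 + 5) = (x_2 + 4)(4x_1 + 5).
Expanding both sides and cancelling the symmetric terms leaves −11·(x_1 − x_2) = 0. Since −11 ≠ 0, x_1 = x_2. Thus ψ is injective.
Solving ψ(x) = −6: cross-multiplying gives x + 4 = −6(4x + 5), which rearranges to 25x = −34, so x = −34/25.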